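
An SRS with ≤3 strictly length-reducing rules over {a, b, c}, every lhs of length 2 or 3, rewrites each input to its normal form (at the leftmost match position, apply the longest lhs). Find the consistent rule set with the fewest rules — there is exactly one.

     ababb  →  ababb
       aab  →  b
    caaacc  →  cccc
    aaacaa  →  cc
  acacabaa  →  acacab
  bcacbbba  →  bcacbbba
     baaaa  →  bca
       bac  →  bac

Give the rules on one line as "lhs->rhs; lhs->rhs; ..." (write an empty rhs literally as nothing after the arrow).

aa->; aaa->c

  | ababb
  | aab => b
  | caaacc => cccc
  | aaacaa => ccaa => cc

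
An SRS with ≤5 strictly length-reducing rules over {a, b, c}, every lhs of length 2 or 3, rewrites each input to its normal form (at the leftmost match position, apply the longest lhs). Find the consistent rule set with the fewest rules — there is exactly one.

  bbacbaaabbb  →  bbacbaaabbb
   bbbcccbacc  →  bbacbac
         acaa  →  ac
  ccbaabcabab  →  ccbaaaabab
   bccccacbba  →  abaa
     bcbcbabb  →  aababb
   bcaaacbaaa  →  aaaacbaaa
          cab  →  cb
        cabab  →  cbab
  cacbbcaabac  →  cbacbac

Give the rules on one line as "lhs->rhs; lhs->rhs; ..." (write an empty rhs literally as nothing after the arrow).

  | bbacbaaabbb
  | bbbcccbacc => bbaccbacc => bbacbacc => bbacbac
  | acaa => aca => ac
  | ccbaabcabab => ccbaaaabab

acc->ac; bc->a; ca->c; cbb->ba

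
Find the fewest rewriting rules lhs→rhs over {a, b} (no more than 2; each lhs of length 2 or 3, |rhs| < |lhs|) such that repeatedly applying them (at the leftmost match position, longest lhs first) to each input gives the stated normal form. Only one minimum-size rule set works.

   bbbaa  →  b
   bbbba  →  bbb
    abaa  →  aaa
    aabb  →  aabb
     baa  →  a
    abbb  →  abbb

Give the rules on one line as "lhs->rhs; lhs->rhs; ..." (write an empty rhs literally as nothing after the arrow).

  | bbbaa => bba => b
  | bbbba => bbb
  | abaa => aaa
  | aabb

aba->aa; ba->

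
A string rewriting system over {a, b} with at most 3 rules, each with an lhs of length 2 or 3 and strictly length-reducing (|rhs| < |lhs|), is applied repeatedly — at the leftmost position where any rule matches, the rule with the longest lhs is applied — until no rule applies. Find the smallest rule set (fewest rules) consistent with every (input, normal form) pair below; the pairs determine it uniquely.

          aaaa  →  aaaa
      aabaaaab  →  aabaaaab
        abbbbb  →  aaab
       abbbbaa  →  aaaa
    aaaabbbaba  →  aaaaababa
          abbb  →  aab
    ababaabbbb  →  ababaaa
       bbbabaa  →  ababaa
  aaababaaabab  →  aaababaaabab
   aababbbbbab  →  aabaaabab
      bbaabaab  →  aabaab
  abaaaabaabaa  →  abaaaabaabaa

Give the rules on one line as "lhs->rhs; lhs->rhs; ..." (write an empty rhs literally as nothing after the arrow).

bb->; bbb->ab

  | aaaa
  | aabaaaab
  | abbbbb => aabbb => aaab
  | abbbbaa => aabbaa => aaaa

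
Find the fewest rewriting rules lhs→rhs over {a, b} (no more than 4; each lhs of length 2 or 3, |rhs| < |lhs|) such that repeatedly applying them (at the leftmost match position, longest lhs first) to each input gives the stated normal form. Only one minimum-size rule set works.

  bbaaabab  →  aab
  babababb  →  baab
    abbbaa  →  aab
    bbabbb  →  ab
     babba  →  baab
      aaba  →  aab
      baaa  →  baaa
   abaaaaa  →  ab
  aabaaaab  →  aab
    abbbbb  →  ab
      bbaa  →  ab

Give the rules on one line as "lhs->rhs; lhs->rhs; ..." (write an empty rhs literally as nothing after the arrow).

  | bbaaabab => abaabab => ababab => abbab => aabb => aab
  | babababb => babbabb => baabbb => baabb => baab
  | abbbaa => abbaa => aaba => aab
  | bbabbb => abbbb => abbb => abb => ab

aba->ab; bb->b; bba->ab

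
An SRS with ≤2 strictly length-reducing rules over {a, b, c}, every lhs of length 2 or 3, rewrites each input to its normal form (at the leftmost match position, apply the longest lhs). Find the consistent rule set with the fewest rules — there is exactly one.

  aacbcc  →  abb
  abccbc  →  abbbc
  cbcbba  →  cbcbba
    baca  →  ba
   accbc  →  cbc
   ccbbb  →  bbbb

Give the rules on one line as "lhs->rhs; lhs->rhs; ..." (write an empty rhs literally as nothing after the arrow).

  | aacbcc => abcc => abb
  | abccbc => abbbc
  | cbcbba
  | baca => ba

ac->; cc->b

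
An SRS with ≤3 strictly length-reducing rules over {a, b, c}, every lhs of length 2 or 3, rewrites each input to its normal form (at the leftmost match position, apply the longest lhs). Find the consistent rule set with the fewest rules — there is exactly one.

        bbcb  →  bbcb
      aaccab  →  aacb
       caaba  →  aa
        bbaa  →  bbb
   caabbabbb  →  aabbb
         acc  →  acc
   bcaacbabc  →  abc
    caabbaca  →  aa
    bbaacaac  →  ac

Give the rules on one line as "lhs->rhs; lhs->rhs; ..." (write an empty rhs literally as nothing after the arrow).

  | bbcb
  | aaccab => aacb
  | caaba => aba => aa
  | bbaa => bbb

ba->a; baa->bb; ca->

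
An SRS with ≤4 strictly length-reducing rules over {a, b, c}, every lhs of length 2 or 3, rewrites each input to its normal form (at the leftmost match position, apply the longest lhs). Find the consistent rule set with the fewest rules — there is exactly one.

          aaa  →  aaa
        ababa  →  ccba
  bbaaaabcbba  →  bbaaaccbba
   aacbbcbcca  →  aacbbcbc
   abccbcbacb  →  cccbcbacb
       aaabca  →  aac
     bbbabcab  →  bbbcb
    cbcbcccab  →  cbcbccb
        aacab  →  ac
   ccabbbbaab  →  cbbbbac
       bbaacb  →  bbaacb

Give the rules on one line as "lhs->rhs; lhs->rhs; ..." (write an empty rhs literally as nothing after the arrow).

ab->c; aba->cc; ca->

  | aaa
  | ababa => ccba
  | bbaaaabcbba => bbaaaccbba
  | aacbbcbcca => aacbbcbc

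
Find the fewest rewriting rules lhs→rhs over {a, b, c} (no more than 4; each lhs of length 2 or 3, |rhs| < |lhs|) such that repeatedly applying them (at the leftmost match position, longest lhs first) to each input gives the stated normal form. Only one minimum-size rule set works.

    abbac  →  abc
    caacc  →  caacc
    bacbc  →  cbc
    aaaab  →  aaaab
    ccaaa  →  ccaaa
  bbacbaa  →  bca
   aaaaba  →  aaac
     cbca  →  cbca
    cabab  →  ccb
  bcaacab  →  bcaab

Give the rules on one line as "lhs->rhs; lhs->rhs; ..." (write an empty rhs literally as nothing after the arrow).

aba->c; aca->a; ba->

  | abbac => abc
  | caacc
  | bacbc => cbc
  | aaaab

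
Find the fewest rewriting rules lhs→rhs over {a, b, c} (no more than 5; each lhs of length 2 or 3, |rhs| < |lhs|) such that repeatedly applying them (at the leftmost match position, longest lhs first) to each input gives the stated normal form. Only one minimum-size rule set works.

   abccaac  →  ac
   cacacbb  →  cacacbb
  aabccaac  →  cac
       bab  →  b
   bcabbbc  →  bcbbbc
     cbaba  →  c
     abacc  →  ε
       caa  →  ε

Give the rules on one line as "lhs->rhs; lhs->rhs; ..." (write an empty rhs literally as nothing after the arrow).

aa->c; ab->b; ba->; cc->

  | abccaac => bccaac => baac => ac
  | cacacbb
  | aabccaac => cbccaac => cbaac => cac
  | bab => b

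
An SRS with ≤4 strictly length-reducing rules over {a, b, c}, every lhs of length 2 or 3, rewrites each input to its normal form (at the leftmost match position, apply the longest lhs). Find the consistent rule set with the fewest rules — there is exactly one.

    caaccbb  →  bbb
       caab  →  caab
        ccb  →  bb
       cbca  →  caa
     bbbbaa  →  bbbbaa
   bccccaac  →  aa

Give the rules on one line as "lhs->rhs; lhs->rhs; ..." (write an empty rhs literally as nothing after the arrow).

aac->; bc->a; cc->b

  | caaccbb => ccbb => bbb
  | caab
  | ccb => bb
  | cbca => caa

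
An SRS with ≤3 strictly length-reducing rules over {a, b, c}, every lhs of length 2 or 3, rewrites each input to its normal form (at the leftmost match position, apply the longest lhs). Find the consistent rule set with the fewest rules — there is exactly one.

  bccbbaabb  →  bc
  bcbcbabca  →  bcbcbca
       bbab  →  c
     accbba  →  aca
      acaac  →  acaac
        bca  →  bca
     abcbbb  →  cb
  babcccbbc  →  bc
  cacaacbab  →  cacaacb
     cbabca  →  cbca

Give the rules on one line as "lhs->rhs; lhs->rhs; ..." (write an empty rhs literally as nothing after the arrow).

ab->; bb->c; cc->c

  | bccbbaabb => bcbbaabb => bccaabb => bcaabb => bcab => bc
  | bcbcbabca => bcbcbca
  | bbab => cab => c
  | accbba => acbba => acca => aca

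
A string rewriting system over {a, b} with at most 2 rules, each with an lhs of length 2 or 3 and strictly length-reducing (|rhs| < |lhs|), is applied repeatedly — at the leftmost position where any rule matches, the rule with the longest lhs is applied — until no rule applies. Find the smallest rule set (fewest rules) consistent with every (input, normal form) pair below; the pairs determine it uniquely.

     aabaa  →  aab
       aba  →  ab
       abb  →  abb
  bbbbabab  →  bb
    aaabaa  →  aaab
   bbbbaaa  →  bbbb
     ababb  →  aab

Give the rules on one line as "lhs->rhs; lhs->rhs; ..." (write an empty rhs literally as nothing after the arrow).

ba->b; bab->a

  | aabaa => aaba => aab
  | aba => ab
  | abb
  | bbbbabab => bbbaab => bbbab => bba => bb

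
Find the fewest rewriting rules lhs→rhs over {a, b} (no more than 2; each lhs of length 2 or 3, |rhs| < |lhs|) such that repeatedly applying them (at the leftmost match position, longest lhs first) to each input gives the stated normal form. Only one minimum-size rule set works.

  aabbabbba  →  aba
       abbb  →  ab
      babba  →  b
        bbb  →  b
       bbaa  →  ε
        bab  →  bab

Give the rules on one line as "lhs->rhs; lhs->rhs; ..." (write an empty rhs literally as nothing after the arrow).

aa->; bb->

  | aabbabbba => bbabbba => abbba => aba
  | abbb => ab
  | babba => baa => b
  | bbb => b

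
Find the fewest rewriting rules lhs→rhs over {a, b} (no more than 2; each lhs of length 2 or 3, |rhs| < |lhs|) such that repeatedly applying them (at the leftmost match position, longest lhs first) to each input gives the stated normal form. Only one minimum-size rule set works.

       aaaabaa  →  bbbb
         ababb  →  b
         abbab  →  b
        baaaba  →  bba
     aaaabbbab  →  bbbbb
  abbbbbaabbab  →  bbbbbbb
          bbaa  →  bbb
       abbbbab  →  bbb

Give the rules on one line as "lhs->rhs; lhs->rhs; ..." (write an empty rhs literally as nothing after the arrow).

  | aaaabaa => baabaa => bbbaa => bbbb
  | ababb => abb => b
  | abbab => bab => b
  | baaaba => bbaba => bba

aa->b; ab->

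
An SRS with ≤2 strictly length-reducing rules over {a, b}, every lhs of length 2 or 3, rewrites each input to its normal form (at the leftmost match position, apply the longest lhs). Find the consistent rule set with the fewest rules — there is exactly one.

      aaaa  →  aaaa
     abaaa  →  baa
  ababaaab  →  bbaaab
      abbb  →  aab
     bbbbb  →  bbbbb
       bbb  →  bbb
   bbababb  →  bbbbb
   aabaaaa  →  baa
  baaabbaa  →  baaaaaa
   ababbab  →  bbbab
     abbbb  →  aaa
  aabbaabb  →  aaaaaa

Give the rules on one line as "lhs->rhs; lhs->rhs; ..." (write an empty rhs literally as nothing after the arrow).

aba->b; abb->aa

  | aaaa
  | abaaa => baa
  | ababaaab => bbaaab
  | abbb => aab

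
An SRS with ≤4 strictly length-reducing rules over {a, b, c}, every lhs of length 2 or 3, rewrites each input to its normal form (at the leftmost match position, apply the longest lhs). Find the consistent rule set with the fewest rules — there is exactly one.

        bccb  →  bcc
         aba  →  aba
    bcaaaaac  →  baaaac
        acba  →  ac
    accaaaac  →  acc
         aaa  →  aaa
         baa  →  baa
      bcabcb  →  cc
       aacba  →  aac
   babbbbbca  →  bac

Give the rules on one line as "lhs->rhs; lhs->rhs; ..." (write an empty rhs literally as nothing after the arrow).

aca->ac; bb->c; ca->; cb->c

  | bccb => bcc
  | aba
  | bcaaaaac => baaaac
  | acba => aca => ac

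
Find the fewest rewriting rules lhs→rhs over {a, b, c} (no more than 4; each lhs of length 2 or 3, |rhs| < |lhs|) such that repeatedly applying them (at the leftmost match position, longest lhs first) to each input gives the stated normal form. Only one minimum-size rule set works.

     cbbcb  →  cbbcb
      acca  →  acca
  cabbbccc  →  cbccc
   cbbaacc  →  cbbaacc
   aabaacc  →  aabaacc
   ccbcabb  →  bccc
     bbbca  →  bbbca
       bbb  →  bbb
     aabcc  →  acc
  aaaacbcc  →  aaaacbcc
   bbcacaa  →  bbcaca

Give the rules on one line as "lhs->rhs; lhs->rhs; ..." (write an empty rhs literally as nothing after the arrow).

  | cbbcb
  | acca
  | cabbbccc => cccbccc => cbccc
  | cbbaacc

abb->cc; abc->c; caa->ca; ccb->b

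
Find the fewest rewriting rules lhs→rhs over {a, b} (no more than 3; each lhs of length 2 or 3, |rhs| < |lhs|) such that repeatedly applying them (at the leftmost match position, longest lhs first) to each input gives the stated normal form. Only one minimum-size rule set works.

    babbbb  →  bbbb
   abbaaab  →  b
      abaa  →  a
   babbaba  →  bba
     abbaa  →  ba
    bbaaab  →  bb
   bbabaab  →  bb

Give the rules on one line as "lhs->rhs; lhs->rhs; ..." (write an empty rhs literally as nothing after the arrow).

aa->a; ab->

  | babbbb => bbbb
  | abbaaab => baaab => baab => bab => b
  | abaa => aa => a
  | babbaba => bbaba => bba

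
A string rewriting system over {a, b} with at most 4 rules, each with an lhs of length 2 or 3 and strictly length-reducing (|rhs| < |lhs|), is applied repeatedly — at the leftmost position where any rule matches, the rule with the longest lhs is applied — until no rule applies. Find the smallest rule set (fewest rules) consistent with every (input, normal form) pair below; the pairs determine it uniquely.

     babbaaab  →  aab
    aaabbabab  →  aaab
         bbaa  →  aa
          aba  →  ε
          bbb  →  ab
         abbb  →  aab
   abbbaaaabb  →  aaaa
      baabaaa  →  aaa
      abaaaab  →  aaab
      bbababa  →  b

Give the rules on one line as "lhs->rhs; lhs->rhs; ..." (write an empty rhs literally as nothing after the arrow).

  | babbaaab => bbbaaab => abaaab => aab
  | aaabbabab => aaaabab => aaab
  | bbaa => aa
  | aba => ε

aba->; ba->b; bb->; bbb->ab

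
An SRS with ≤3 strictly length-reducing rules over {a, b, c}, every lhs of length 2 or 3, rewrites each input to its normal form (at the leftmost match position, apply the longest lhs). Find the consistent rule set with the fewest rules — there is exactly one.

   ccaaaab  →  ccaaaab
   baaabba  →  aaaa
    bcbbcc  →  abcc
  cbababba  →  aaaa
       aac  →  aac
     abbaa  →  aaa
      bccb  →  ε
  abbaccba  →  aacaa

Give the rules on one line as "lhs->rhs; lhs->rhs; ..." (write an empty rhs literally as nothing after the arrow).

  | ccaaaab
  | baaabba => aaabba => aaaba => aaaa
  | bcbbcc => babcc => abcc
  | cbababba => aababba => aaabba => aaaba => aaaa

ba->a; bca->; cb->a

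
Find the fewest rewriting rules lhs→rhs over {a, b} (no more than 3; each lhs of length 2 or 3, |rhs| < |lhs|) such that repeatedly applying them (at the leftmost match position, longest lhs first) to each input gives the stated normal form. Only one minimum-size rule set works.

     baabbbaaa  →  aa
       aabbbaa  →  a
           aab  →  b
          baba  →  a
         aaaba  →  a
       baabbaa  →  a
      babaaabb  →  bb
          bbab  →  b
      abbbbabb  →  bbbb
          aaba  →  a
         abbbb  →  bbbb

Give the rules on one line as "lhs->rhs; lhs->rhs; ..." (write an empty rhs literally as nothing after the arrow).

  | baabbbaaa => aabbbaaa => abbbaaa => bbbaaa => baa => aa
  | aabbbaa => abbbaa => bbbaa => ba => a
  | aab => ab => b
  | baba => aba => ba => a

ab->b; ba->a; bba->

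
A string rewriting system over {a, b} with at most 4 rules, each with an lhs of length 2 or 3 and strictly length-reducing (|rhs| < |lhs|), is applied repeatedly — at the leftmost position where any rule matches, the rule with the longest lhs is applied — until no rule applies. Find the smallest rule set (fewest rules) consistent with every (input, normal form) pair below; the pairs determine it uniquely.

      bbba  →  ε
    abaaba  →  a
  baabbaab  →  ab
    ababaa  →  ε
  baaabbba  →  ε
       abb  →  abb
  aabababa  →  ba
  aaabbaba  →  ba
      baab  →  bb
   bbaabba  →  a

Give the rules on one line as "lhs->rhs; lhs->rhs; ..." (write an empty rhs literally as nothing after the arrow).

aa->b; bab->aa; bba->; bbb->bb

  | bbba => bba => ε
  | abaaba => abbba => abba => a
  | baabbaab => bbbbaab => bbbaab => bbaab => ab
  | ababaa => aaaaa => baaa => bba => ε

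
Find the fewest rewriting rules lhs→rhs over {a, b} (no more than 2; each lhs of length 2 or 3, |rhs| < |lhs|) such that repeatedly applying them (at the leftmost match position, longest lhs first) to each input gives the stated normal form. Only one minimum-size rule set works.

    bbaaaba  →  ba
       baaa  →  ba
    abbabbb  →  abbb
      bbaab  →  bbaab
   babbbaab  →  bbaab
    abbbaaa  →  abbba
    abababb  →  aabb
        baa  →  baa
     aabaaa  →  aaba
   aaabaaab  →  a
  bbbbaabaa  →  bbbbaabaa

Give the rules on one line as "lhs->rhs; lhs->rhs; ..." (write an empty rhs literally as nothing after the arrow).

aaa->a; bab->

  | bbaaaba => bbaba => ba
  | baaa => ba
  | abbabbb => abbb
  | bbaab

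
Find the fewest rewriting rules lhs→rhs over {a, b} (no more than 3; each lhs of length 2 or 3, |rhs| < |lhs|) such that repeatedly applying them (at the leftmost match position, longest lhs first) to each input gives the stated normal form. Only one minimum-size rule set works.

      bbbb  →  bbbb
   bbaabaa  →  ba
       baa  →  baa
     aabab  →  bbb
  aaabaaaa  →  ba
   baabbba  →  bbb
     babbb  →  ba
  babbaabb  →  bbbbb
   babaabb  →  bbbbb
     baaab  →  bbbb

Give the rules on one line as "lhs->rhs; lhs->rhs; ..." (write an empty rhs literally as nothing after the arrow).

  | bbbb
  | bbaabaa => baabaa => baaaa => bbba => bba => ba
  | baa
  | aabab => aaab => bbb

aaa->bb; ab->a; bba->ba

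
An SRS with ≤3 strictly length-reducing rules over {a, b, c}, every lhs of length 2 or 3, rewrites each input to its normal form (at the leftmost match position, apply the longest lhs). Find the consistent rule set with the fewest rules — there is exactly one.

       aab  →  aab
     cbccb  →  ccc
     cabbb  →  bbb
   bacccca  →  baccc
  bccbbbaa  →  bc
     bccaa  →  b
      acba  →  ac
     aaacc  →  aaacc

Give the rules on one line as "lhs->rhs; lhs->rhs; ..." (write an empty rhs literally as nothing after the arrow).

  | aab
  | cbccb => cccb => ccc
  | cabbb => bbb
  | bacccca => baccc

ca->; cb->c; cba->c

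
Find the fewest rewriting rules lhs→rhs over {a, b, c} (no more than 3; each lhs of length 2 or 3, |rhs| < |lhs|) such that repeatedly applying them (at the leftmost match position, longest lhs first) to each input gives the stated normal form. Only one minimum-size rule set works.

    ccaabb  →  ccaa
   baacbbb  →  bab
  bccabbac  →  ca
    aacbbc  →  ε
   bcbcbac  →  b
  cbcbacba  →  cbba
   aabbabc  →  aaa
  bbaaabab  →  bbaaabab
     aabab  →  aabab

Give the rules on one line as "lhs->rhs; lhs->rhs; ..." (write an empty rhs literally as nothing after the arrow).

  | ccaabb => ccaa
  | baacbbb => babbb => bab
  | bccabbac => cabbac => caac => ca
  | aacbbc => abbc => ac => ε

abb->a; ac->; bc->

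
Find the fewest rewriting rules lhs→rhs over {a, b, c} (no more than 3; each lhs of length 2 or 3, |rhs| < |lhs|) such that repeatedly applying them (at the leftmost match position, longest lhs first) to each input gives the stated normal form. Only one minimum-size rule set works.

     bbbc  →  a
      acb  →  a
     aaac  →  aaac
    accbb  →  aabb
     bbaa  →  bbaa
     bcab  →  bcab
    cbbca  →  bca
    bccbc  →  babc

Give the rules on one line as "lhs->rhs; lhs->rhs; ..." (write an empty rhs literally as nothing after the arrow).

bbb->c; cb->; cc->a

  | bbbc => cc => a
  | acb => a
  | aaac
  | accbb => aabb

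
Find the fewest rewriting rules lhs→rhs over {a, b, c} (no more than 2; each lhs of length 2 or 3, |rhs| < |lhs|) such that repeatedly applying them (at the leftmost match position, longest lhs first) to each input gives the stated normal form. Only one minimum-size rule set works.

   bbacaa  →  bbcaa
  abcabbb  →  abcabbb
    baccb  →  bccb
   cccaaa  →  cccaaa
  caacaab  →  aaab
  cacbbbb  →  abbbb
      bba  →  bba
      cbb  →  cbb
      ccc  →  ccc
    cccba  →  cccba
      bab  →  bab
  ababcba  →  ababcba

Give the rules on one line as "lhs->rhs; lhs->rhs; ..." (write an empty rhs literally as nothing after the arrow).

  | bbacaa => bbcaa
  | abcabbb
  | baccb => bccb
  | cccaaa

ac->c; cac->a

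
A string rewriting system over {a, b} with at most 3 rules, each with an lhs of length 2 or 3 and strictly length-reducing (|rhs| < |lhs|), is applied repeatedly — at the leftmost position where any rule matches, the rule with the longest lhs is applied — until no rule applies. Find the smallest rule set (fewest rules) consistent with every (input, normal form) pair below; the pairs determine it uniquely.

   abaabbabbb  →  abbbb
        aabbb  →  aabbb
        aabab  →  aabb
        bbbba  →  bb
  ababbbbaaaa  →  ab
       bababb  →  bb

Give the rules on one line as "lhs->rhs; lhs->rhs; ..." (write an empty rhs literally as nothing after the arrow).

  | abaabbabbb => ababbabbb => abbbabbb => abbbb
  | aabbb
  | aabab => aabb
  | bbbba => bb

ba->b; bba->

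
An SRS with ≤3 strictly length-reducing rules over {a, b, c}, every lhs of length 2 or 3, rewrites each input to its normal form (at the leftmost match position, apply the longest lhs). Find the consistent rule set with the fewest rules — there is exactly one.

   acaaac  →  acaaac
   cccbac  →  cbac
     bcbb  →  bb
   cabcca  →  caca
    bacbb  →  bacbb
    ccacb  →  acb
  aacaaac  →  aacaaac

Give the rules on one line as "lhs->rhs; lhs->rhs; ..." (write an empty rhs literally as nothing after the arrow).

  | acaaac
  | cccbac => cbac
  | bcbb => bb
  | cabcca => caca

bc->; cc->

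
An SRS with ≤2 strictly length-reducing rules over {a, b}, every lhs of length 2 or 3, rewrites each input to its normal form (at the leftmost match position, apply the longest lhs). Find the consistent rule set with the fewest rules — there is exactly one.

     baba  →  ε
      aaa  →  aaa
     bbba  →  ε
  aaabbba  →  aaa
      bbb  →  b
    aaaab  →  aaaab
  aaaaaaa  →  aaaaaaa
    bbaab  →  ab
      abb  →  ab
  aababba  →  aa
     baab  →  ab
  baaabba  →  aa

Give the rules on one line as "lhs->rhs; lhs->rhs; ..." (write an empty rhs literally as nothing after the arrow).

ba->; bb->b

  | baba => ba => ε
  | aaa
  | bbba => bba => ba => ε
  | aaabbba => aaabba => aaaba => aaa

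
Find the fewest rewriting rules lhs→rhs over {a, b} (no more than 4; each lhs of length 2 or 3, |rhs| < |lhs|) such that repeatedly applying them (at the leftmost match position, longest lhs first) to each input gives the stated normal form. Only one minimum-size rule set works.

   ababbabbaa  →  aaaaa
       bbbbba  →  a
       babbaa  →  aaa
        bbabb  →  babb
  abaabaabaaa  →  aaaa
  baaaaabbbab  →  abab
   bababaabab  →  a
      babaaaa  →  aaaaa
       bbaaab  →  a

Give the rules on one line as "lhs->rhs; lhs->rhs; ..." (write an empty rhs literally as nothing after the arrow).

aab->; baa->aa; bba->ba; bbb->ab

  | ababbabbaa => abababbaa => abababaa => ababaaa => abaaaa => aaaaa
  | bbbbba => abbba => aaba => a
  | babbaa => babaa => baaa => aaa
  | bbabb => babb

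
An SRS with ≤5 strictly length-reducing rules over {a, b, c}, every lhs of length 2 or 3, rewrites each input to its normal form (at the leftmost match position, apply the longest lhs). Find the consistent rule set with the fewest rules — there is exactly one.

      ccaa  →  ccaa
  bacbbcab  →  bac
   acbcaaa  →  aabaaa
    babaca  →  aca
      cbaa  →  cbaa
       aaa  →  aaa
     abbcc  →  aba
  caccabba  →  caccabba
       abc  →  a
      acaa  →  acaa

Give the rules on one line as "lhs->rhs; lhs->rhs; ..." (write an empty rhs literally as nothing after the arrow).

bab->; bc->; bcc->a; cbc->ab

  | ccaa
  | bacbbcab => bacbab => bac
  | acbcaaa => aabaaa
  | babaca => aca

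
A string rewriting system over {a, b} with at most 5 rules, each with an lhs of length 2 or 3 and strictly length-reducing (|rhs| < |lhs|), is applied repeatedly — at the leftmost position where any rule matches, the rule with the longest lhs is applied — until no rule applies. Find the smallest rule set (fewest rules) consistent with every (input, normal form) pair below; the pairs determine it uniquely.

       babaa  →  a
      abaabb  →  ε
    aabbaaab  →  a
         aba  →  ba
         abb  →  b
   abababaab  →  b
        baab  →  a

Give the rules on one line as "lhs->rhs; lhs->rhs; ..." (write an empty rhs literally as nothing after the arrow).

  | babaa => bbaa => bbb => a
  | abaabb => baabb => bbbb => ab => ε
  | aabbaaab => bbbaaab => aaaab => baab => bbb => a
  | aba => ba

aa->b; ab->; aba->ba; bbb->a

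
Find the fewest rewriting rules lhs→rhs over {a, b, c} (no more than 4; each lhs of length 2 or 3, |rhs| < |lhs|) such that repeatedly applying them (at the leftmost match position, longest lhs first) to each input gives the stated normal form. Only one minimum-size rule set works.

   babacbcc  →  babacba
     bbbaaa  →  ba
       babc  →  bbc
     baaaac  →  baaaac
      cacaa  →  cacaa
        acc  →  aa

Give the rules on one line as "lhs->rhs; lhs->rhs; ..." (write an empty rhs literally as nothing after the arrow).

  | babacbcc => babacba
  | bbbaaa => bbaa => ba
  | babc => bbc
  | baaaac

abc->bc; bba->b; cc->a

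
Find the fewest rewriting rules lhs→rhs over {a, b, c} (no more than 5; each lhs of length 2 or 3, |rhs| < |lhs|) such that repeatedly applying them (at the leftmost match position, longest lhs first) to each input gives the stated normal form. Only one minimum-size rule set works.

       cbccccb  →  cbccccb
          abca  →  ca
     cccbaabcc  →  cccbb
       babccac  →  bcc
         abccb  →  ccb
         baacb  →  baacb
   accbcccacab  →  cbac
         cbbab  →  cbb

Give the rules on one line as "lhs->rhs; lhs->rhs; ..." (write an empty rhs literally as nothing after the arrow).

ab->; acc->b; bbc->ca; cca->c

  | cbccccb
  | abca => ca
  | cccbaabcc => cccbacc => cccbb
  | babccac => bccac => bcc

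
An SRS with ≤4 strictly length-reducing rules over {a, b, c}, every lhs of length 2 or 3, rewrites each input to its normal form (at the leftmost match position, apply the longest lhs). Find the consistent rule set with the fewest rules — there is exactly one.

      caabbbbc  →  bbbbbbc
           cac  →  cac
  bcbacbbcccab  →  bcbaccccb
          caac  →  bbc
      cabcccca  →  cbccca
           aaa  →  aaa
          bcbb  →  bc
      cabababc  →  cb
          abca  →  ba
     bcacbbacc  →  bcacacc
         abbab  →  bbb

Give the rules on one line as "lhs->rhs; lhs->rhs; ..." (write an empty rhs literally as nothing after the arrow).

ab->b; abc->b; caa->bb; cbb->c

  | caabbbbc => bbbbbbc
  | cac
  | bcbacbbcccab => bcbaccccab => bcbaccccb
  | caac => bbc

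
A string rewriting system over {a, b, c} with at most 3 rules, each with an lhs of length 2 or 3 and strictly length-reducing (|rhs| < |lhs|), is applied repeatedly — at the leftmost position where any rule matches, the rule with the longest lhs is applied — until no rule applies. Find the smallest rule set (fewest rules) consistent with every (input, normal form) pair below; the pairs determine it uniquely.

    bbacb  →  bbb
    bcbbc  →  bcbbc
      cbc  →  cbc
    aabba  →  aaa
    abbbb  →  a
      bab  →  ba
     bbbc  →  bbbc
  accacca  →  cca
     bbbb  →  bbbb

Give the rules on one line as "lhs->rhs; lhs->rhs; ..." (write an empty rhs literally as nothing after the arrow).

  | bbacb => bbb
  | bcbbc
  | cbc
  | aabba => aaba => aaa

ab->a; ac->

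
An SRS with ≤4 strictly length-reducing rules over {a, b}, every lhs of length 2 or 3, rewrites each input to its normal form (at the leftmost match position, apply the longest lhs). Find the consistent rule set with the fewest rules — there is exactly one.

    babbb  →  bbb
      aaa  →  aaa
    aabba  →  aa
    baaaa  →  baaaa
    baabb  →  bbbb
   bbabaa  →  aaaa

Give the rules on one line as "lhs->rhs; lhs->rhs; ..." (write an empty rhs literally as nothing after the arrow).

  | babbb => aabb => bbb
  | aaa
  | aabba => bbba => bab => aa
  | baaaa

aab->bb; abb->aa; bab->aa; bba->ab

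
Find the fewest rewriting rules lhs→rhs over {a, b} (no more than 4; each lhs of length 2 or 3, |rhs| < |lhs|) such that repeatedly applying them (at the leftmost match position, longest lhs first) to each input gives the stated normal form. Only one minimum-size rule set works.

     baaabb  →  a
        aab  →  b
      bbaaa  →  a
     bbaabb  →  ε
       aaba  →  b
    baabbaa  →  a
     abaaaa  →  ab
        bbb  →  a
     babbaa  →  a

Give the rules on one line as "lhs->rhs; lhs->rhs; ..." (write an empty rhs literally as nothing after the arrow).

  | baaabb => baabb => babb => bbb => a
  | aab => b
  | bbaaa => aaa => a
  | bbaabb => aabb => bb => ε

aa->; ba->b; bb->; bbb->a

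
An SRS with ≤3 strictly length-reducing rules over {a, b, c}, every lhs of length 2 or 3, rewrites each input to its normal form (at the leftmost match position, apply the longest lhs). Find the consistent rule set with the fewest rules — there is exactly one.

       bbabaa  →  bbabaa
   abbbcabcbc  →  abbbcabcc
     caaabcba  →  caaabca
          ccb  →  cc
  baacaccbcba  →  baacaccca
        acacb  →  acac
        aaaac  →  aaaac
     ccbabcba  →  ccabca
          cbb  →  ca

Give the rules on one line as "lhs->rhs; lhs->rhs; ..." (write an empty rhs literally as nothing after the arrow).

  | bbabaa
  | abbbcabcbc => abbbcabcc
  | caaabcba => caaabca
  | ccb => cc

cb->c; cbb->ca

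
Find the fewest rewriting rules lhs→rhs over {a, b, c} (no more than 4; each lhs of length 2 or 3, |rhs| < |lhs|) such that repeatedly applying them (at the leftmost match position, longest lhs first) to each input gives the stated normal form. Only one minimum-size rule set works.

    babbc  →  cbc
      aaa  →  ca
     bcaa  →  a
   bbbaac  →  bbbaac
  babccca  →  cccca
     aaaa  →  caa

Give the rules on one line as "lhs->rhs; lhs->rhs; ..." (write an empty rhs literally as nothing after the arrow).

  | babbc => cbc
  | aaa => ca
  | bcaa => a
  | bbbaac

aaa->ca; bab->c; bca->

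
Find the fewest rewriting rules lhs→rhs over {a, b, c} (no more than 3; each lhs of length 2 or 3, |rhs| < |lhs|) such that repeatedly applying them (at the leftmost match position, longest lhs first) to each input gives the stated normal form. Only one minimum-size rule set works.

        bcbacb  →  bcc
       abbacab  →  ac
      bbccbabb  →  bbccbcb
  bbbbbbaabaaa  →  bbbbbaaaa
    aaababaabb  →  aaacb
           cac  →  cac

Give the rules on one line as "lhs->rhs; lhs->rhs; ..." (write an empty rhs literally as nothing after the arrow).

  | bcbacb => bcab => bcc
  | abbacab => cbacab => caab => aab => ac
  | bbccbabb => bbccbcb
  | bbbbbbaabaaa => bbbbbbacaaa => bbbbbaaaa

ab->c; bac->a; caa->aa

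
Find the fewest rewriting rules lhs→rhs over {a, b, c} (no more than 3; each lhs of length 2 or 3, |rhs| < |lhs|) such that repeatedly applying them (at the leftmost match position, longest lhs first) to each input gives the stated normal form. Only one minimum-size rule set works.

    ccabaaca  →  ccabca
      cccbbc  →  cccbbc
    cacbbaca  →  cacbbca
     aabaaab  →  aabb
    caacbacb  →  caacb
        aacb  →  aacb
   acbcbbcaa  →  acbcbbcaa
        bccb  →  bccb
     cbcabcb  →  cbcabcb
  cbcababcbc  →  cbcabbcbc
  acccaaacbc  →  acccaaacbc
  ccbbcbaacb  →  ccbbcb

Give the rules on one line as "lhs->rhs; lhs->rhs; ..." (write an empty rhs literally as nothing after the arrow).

ba->b; cba->

  | ccabaaca => ccabaca => ccabca
  | cccbbc
  | cacbbaca => cacbbca
  | aabaaab => aabaab => aabab => aabb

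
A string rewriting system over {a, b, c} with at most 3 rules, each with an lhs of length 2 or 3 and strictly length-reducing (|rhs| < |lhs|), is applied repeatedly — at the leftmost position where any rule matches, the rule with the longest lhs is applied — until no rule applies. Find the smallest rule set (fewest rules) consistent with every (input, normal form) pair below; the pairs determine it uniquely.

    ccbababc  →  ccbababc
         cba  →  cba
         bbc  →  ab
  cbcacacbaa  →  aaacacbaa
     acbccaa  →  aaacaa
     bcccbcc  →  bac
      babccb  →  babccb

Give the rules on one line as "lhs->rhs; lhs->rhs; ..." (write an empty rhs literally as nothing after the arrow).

bbc->ab; cbc->aa; cca->

  | ccbababc
  | cba
  | bbc => ab
  | cbcacacbaa => aaacacbaa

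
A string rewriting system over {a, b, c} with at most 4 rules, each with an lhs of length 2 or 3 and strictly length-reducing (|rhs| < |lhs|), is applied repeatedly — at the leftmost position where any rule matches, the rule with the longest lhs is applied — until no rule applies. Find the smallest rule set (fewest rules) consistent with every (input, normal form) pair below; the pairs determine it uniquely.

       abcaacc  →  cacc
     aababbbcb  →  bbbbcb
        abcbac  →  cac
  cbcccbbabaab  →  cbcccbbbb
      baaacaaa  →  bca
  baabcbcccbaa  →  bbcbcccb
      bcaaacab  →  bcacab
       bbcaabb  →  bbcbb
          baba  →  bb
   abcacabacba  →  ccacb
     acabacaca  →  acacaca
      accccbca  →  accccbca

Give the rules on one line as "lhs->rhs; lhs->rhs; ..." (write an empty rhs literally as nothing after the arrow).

aa->; aba->a; abc->ca; ba->b

  | abcaacc => caaacc => cacc
  | aababbbcb => babbbcb => bbbbcb
  | abcbac => cabac => cac
  | cbcccbbabaab => cbcccbbbaab => cbcccbbbab => cbcccbbbb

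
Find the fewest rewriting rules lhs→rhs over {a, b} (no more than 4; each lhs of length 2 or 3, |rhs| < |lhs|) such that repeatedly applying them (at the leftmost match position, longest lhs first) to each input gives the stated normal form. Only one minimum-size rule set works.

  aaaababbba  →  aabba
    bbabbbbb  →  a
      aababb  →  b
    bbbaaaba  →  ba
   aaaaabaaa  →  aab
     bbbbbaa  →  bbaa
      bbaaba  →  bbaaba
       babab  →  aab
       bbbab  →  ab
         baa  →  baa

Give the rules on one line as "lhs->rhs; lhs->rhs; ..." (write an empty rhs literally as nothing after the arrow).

aaa->; bab->a; bbb->

  | aaaababbba => ababbba => aabba
  | bbabbbbb => babbbb => abbb => a
  | aababb => aaab => b
  | bbbaaaba => aaaba => ba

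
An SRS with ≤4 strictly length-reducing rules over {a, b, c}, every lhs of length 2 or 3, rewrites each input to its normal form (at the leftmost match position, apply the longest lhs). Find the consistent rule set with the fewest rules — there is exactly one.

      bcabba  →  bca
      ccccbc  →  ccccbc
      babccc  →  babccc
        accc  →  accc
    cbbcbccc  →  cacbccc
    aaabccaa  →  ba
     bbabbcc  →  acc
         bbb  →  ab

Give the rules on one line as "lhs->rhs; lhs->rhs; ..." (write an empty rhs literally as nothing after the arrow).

  | bcabba => bcaaa => bca
  | ccccbc
  | babccc
  | accc

aa->; bb->a; cca->bb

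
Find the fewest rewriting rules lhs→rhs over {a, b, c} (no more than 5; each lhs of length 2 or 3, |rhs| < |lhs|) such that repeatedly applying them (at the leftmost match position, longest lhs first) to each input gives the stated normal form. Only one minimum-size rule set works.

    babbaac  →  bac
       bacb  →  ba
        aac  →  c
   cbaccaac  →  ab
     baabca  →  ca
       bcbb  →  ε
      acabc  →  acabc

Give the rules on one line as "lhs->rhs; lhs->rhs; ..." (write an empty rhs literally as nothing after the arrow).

aa->; bb->; cb->; ccc->b

  | babbaac => baaac => bac
  | bacb => ba
  | aac => c
  | cbaccaac => accaac => accc => ab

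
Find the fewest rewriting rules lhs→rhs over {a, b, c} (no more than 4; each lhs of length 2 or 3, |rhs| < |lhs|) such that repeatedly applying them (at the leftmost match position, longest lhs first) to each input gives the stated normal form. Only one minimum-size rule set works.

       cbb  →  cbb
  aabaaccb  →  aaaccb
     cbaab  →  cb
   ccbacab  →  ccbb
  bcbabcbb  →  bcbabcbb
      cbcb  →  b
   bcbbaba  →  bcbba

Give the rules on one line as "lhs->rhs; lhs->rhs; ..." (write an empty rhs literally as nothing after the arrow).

aba->a; aca->; baa->; cbc->

  | cbb
  | aabaaccb => aaaccb
  | cbaab => cb
  | ccbacab => ccbb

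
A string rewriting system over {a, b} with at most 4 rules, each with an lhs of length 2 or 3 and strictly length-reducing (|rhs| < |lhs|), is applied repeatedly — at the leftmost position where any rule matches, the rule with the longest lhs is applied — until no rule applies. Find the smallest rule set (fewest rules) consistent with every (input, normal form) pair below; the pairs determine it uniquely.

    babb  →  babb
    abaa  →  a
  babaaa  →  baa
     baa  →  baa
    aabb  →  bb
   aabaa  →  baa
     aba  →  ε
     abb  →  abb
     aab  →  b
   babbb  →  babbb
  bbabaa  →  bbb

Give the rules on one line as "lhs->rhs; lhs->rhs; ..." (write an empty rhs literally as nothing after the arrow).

aab->b; aba->; bba->bb

  | babb
  | abaa => a
  | babaaa => baa
  | baa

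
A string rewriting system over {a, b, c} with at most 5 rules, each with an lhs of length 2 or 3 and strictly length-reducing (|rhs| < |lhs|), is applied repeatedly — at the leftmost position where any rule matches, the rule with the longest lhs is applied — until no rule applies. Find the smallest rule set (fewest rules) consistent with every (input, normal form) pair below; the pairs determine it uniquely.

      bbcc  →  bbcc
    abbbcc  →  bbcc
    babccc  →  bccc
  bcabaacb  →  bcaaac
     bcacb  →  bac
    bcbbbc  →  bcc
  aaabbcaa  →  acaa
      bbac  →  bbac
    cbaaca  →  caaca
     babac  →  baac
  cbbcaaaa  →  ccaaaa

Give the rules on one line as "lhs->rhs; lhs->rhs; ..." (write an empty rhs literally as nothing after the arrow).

ab->; aba->aa; cac->ac; cb->c

  | bbcc
  | abbbcc => bbcc
  | babccc => bccc
  | bcabaacb => bcaaacb => bcaaac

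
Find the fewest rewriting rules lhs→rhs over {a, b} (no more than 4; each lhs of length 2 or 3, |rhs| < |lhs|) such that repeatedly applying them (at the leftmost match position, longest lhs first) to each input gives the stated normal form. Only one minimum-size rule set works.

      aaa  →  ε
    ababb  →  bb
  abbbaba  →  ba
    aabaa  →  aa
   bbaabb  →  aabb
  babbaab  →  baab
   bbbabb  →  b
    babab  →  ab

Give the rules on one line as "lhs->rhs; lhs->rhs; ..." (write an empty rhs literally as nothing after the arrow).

  | aaa => ε
  | ababb => bb
  | abbbaba => ababa => ba
  | aabaa => aa

aaa->; aba->; bab->; bba->a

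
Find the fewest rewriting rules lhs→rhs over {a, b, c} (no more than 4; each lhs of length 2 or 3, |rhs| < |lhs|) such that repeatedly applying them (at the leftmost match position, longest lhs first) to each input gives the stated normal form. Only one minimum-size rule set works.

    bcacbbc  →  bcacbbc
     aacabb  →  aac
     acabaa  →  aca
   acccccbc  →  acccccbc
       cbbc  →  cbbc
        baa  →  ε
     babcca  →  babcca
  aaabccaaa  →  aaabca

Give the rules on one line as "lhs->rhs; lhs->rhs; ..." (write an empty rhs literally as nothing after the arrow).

  | bcacbbc
  | aacabb => aac
  | acabaa => aca
  | acccccbc

abb->; baa->; caa->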